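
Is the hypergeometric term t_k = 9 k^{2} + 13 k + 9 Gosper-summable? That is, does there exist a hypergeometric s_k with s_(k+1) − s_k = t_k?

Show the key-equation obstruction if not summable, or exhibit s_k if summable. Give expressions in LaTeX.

Compute t_(k+1)/t_k: get (9*k**2 + 31*k + 31)/(9*k**2 + 13*k + 9).
Factor: A=1; B=1; C=k**2 + 13*k/9 + 1.
Key eq: (1)·f(k+1) = (1)·f(k) + (k**2 + 13*k/9 + 1).
deg f ≤ 3 (via 0,0,2).
Solving with deg f ≤ 3: f(k) = k*(3*k**2 + 2*k + 4)/9.
R(k) = B(k−1)·f(k)/C(k) = k*(3*k**2 + 2*k + 4)/(9*k**2 + 13*k + 9); s_k = R·t_k = k*(3*k**2 + 2*k + 4).
Check: Δs_k = 9*k**2 + 13*k + 9. ✓

Yes. s_k = k \left(3 k^{2} + 2 k + 4\right).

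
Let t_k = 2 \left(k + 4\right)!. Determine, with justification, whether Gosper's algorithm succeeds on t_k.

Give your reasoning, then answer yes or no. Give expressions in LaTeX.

r(k) = k + 5 after simplifying.
Normal form (A,B,C) = (k + 5, 1, 1).
Set up (k + 5)·f(k+1) − (1)·f(k) − (1) = 0.
From deg A=1, deg B=0, deg C=0: d=-1.
Negative degree bound (-1): no f exists, t_k not Gosper-summable.

No — key equation has no polynomial f.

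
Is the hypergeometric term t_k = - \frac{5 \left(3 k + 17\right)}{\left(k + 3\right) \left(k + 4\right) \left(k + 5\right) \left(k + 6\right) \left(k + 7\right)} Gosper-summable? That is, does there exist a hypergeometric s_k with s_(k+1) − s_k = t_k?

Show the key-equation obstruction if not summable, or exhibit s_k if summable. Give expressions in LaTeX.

Yes. s_k = \frac{5 k \left(- k^{2} - 13 k - 54\right)}{72 \left(k^{3} + 13 k^{2} + 54 k + 72\right)}.

t_(k+1)/t_k = (k + 3)*(3*k + 20)/((k + 8)*(3*k + 17)).
Factor: A=k + 3; B=k + 8; C=k + 17/3.
f must satisfy (k + 3)·f(k+1) − (k + 7)·f(k) = k + 17/3.
Bound: deg f ≤ 4.
A polynomial solution: f(k) = k*(k + 5)*(k**2 + 13*k + 54)/216.
Then R = B(k−1)f/C = k*(k + 5)*(k + 7)*(k**2 + 13*k + 54)/(72*(3*k + 17)), so s_k = R(k)·t_k = 5*k*(-k**2 - 13*k - 54)/(72*(k**3 + 13*k**2 + 54*k + 72)).
Check: Δs_k = 5*(-3*k - 17)/(k**5 + 25*k**4 + 245*k**3 + 1175*k**2 + 2754*k + 2520). ✓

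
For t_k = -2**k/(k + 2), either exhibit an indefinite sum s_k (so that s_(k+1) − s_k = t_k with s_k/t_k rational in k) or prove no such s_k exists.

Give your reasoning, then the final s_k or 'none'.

no hypergeometric antidifference exists

The ratio is 2*(k + 2)/(k + 3).
Gosper form: A/B · C(k+1)/C(k) with A=2*k + 4, B=k + 3, C=1.
Need (2*k + 4)·f(k+1) − (k + 2)·f(k) = 1.
Degrees (1,1,0) ⇒ d ≤ -1.
d = -1 < 0 ⇒ no nonzero polynomial f; not summable.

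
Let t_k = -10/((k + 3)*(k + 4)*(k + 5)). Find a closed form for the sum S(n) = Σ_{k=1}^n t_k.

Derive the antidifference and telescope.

Ratio r(k) = (k + 3)/(k + 6).
Gosper form: A/B · C(k+1)/C(k) with A=k + 3, B=k + 6, C=1.
f must satisfy (k + 3)·f(k+1) − (k + 5)·f(k) = 1.
deg f ≤ 2 (via 1,1,0).
Match coefficients ⇒ f(k) = k*(k + 7)/24.
Certificate R = B(k−1)f/C = k*(k + 5)*(k + 7)/24 gives s_k = 5*k*(-k - 7)/(12*(k + 3)*(k + 4)).
s_(k+1) − s_k = -10/(k**3 + 12*k**2 + 47*k + 60) = t_k.
s_(n+1) = 5*(-n**2 - 9*n - 8)/(12*(n**2 + 9*n + 20)) and s_(1) = -1/6, so S(n) = n*(-n - 9)/(4*(n**2 + 9*n + 20)).

S(n) = n*(-n - 9)/(4*(n**2 + 9*n + 20))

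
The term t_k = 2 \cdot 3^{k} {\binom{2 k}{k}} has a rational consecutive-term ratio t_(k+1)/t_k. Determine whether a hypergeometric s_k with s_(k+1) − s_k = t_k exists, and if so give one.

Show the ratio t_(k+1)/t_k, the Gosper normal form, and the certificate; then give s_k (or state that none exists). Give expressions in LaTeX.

none — t_k is not Gosper-summable

Compute t_(k+1)/t_k: get 6*(2*k + 1)/(k + 1).
Normal form (A,B,C) = (12*k + 6, k + 1, 1).
f must satisfy (12*k + 6)·f(k+1) − (k)·f(k) = 1.
Degrees (1,1,0) ⇒ d ≤ -1.
Bound -1 < 0, so the key equation has no polynomial solution.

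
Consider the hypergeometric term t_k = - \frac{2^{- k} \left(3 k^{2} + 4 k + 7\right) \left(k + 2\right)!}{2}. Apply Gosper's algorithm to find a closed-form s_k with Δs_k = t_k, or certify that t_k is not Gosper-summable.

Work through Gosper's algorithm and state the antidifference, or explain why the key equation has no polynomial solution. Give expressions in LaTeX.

s_k = - 2^{- k} \left(3 k - 2\right) \left(k + 2\right)!

Ratio r(k) = (k + 3)*(4*k + 3*(k + 1)**2 + 11)/(2*(3*k**2 + 4*k + 7)).
Take A(k)=k/2 + 3/2, B(k)=1, C(k)=k**2 + 4*k/3 + 7/3.
f must satisfy (k/2 + 3/2)·f(k+1) − (1)·f(k) = k**2 + 4*k/3 + 7/3.
deg f ≤ 1 (via 1,0,2).
Solving with deg f ≤ 1: f(k) = 2*(3*k - 2)/3.
R(k) = B(k−1)·f(k)/C(k) = 2*(3*k - 2)/(3*k**2 + 4*k + 7); s_k = R·t_k = -(3*k - 2)*factorial(k + 2)/2**k.
Check: Δs_k = -(3*k**2 + 4*k + 7)*factorial(k + 2)/(2*2**k). ✓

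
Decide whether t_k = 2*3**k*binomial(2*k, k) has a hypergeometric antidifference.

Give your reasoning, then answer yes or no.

r(k) = 6*(2*k + 1)/(k + 1) after simplifying.
Normal form (A,B,C) = (12*k + 6, k + 1, 1).
Need (12*k + 6)·f(k+1) − (k)·f(k) = 1.
From deg A=1, deg B=1, deg C=0: d=-1.
Negative degree bound (-1): no f exists, t_k not Gosper-summable.

No. Not Gosper-summable.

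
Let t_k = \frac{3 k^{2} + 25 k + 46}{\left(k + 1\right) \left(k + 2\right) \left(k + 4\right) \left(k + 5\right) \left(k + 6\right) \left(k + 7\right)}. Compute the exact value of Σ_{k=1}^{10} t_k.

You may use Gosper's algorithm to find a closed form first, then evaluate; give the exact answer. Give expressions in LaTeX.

Ratio r(k) = (k + 1)*(k + 4)*(25*k + 3*(k + 1)**2 + 71)/((k + 3)*(k + 8)*(3*k**2 + 25*k + 46)).
Factor: A=k + 1; B=k + 8; C=k**3 + 34*k**2/3 + 121*k/3 + 46.
f must satisfy (k + 1)·f(k+1) − (k + 7)·f(k) = k**3 + 34*k**2/3 + 121*k/3 + 46.
From deg A=1, deg B=1, deg C=3: d=6.
Solving with deg f ≤ 6: f(k) = k*(k + 2)*(k + 3)*(k + 5)*(k**2 + 11*k + 34)/72.
Certificate R = B(k−1)f/C = k*(k + 2)*(k + 5)*(k + 7)*(k**2 + 11*k + 34)/(24*(3*k**2 + 25*k + 46)) gives s_k = k*(k**2 + 11*k + 34)/(24*(k**3 + 11*k**2 + 34*k + 24)).
s_(k+1) − s_k = (3*k**2 + 25*k + 46)/(k**6 + 25*k**5 + 247*k**4 + 1219*k**3 + 3112*k**2 + 3796*k + 1680) = t_k.
Σ_(k=1)^(10) t_k = s_(11) − s_(1) = 253/6120 − (23/840) = 299/21420.

Σ = 299/21420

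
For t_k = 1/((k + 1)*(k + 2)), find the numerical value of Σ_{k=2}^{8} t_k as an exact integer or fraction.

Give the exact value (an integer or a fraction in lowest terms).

t_(k+1)/t_k = (k + 1)/(k + 3).
Gosper form: A/B · C(k+1)/C(k) with A=k + 1, B=k + 3, C=1.
Need (k + 1)·f(k+1) − (k + 2)·f(k) = 1.
d = 1 from the (1,1,0) case.
Solving with deg f ≤ 1: f(k) = k.
Get s_k = R·t_k = k/(k + 1) with R(k) = B(k−1)f(k)/C(k) = k*(k + 2).
s_(k+1) − s_k = 1/(k**2 + 3*k + 2) = t_k.
Sum = s_(9) − s_(2); s_(9) = 9/10, s_(2) = 2/3 ⇒ 7/30.

Σ = 7/30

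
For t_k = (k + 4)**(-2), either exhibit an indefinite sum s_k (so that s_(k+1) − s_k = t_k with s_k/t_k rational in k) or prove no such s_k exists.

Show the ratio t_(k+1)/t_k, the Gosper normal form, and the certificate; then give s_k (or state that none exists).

The ratio is (k + 4)**2/(k + 5)**2.
Factor: A=k**2 + 8*k + 16; B=k**2 + 10*k + 25; C=1.
f must satisfy (k**2 + 8*k + 16)·f(k+1) − (k**2 + 8*k + 16)·f(k) = 1.
d = 0 from the (2,2,0) case.
Write f(k) = c0. Then LHS − RHS = -1, requiring -1 = 0: contradictory. No certificate.

none (Gosper's algorithm certifies no s_k)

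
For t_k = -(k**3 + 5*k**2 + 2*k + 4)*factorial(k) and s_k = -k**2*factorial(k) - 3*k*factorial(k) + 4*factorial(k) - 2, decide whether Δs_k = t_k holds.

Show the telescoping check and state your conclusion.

Valid: the claim telescopes to t_k.

s_(k+1) = -k**3*factorial(k) - 6*k**2*factorial(k) - 5*k*factorial(k) - 2
s_(k+1) − s_k = -(k**3 + 5*k**2 + 2*k + 4)*factorial(k)
(s_(k+1) − s_k) − t_k = 0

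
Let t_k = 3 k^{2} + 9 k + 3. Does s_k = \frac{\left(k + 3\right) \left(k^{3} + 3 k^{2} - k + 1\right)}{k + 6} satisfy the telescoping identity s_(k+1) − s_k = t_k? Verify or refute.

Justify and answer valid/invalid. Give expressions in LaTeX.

s_(k+1) = (k + 4)*(-k + (k + 1)**3 + 3*(k + 1)**2)/(k + 7)
s_(k+1) − s_k = 3*(k**4 + 14*k**3 + 58*k**2 + 81*k + 25)/(k**2 + 13*k + 42)
(s_(k+1) − s_k) − t_k = 3*(-2*k**3 - 24*k**2 - 58*k - 17)/(k**2 + 13*k + 42)

Invalid: residual \frac{3 \left(- 2 k^{3} - 24 k^{2} - 58 k - 17\right)}{k^{2} + 13 k + 42} ≠ 0.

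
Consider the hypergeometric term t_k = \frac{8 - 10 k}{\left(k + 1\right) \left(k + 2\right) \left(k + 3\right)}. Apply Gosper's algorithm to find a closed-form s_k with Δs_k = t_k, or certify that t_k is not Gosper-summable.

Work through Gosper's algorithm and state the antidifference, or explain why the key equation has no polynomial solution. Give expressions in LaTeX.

s_k = - \frac{k \left(k - 17\right)}{2 \left(k + 1\right) \left(k + 2\right)}

The ratio is (k + 1)*(5*k + 1)/((k + 4)*(5*k - 4)).
Gosper form: A/B · C(k+1)/C(k) with A=k + 1, B=k + 4, C=k - 4/5.
Set up (k + 1)·f(k+1) − (k + 3)·f(k) − (k - 4/5) = 0.
Bound: deg f ≤ 2.
Coefficient equations give f(k) = k*(k - 17)/20.
So s_k = (B(k−1)f/C)·t_k = (k*(k - 17)*(k + 3)/(4*(5*k - 4)))·t_k = -k*(k - 17)/(2*(k + 1)*(k + 2)).
s_(k+1) − s_k = 2*(4 - 5*k)/(k**3 + 6*k**2 + 11*k + 6) = t_k.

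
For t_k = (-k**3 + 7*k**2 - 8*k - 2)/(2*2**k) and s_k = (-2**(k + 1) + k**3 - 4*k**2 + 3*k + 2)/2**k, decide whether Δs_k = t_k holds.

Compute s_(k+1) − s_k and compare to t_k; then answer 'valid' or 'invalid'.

s_(k+1) = (-4*2**k + k**3 - k**2 - 2*k + 2)/(2*2**k)
s_(k+1) − s_k = (-k**3 + 7*k**2 - 8*k - 2)/(2*2**k)
(s_(k+1) − s_k) − t_k = 0

Valid — Δs_k = t_k.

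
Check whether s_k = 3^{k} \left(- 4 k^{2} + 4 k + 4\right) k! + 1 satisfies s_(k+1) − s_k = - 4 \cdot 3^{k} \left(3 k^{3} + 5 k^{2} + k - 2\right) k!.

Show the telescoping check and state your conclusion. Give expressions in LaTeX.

valid (s_(k+1) − s_k reduces to t_k)

s_(k+1) = -12*3**k*k**3*factorial(k) - 24*3**k*k**2*factorial(k) + 12*3**k*factorial(k) + 1
s_(k+1) − s_k = -4*3**k*(3*k**3 + 5*k**2 + k - 2)*factorial(k)
(s_(k+1) − s_k) − t_k = 0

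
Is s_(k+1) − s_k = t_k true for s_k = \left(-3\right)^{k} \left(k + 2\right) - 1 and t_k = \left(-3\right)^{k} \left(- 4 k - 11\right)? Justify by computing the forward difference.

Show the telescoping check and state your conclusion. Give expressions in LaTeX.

s_(k+1) = (-3)**(k + 1)*(k + 3) - 1
s_(k+1) − s_k = (-3)**k*(-4*k - 11)
(s_(k+1) − s_k) − t_k = 0

valid (s_(k+1) − s_k reduces to t_k)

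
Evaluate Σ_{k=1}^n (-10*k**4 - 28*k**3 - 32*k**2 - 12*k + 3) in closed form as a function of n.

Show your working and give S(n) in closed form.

S(n) = n*(-2*n**4 - 12*n**3 - 28*n**2 - 29*n - 8)

r(k) = (10*k**4 + 68*k**3 + 176*k**2 + 200*k + 79)/(10*k**4 + 28*k**3 + 32*k**2 + 12*k - 3) after simplifying.
So A=1 and B=1, with C=k**4 + 14*k**3/5 + 16*k**2/5 + 6*k/5 - 3/10.
Set up (1)·f(k+1) − (1)·f(k) − (k**4 + 14*k**3/5 + 16*k**2/5 + 6*k/5 - 3/10) = 0.
Bound: deg f ≤ 5.
Solve for f: f(k) = k*(2*k**4 + 2*k**3 - 3*k - 4)/10 (degree 5 ≤ 5).
Then R = B(k−1)f/C = k*(2*k**4 + 2*k**3 - 3*k - 4)/(10*k**4 + 28*k**3 + 32*k**2 + 12*k - 3), so s_k = R(k)·t_k = k*(-2*k**4 - 2*k**3 + 3*k + 4).
Δs = -10*k**4 - 28*k**3 - 32*k**2 - 12*k + 3, as required.
Σ_(k=1)^n t_k = s_(n+1) − s_(1) = (-2*n**5 - 12*n**4 - 28*n**3 - 29*n**2 - 8*n + 3) − (3), i.e. n*(-2*n**4 - 12*n**3 - 28*n**2 - 29*n - 8).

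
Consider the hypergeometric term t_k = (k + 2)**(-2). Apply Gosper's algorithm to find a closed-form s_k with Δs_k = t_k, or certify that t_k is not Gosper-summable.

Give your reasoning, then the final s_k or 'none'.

none — t_k is not Gosper-summable

Compute t_(k+1)/t_k: get (k + 2)**2/(k + 3)**2.
Normal form (A,B,C) = (k**2 + 4*k + 4, k**2 + 6*k + 9, 1).
Key eq: (k**2 + 4*k + 4)·f(k+1) = (k**2 + 4*k + 4)·f(k) + (1).
Bound: deg f ≤ 0.
f = c0 ⇒ A·f(k+1) − B(k−1)·f(k) − C = -1. The system {-1 = 0} is inconsistent; no antidifference.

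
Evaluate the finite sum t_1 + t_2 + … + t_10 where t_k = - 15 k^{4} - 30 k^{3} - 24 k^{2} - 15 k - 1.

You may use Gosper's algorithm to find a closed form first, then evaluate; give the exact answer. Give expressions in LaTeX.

Σ = -480820

The ratio is (15*k**4 + 90*k**3 + 204*k**2 + 213*k + 85)/(15*k**4 + 30*k**3 + 24*k**2 + 15*k + 1).
Take A(k)=1, B(k)=1, C(k)=k**4 + 2*k**3 + 8*k**2/5 + k + 1/15.
Key eq: (1)·f(k+1) = (1)·f(k) + (k**4 + 2*k**3 + 8*k**2/5 + k + 1/15).
deg f ≤ 5 (via 0,0,4).
A polynomial solution: f(k) = k*(3*k**4 - 2*k**2 + 3*k - 3)/15.
Get s_k = R·t_k = k*(-3*k**4 + 2*k**2 - 3*k + 3) with R(k) = B(k−1)f(k)/C(k) = k*(3*k**4 - 2*k**2 + 3*k - 3)/(15*k**4 + 30*k**3 + 24*k**2 + 15*k + 1).
Verify: -15*k**4 - 30*k**3 - 24*k**2 - 15*k - 1 matches t_k.
Σ_(k=1)^(10) t_k = s_(11) − s_(1) = -480821 − (-1) = -480820.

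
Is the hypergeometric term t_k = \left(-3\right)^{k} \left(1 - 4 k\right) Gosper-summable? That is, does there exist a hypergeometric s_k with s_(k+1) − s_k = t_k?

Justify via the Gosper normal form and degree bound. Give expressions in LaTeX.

r(k) = 3*(-4*k - 3)/(4*k - 1) after simplifying.
Gosper form: A/B · C(k+1)/C(k) with A=-3, B=1, C=k - 1/4.
Need (-3)·f(k+1) − (1)·f(k) = k - 1/4.
Degrees (0,0,1) ⇒ d ≤ 1.
A polynomial solution: f(k) = -(k - 1)/4.
R(k) = B(k−1)·f(k)/C(k) = -(k - 1)/(4*k - 1); s_k = R·t_k = (-3)**k*(k - 1).
Verify: (-3)**k*(1 - 4*k) matches t_k.

Yes. s_k = \left(-3\right)^{k} \left(k - 1\right).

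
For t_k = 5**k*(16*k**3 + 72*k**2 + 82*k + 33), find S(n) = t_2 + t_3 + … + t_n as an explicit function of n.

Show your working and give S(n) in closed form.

S(n) = 20*5**n*n**3 + 75*5**n*n**2 + 80*5**n*n + 35*5**n - 1050

r(k) = 5*(16*k**3 + 120*k**2 + 274*k + 203)/(16*k**3 + 72*k**2 + 82*k + 33) after simplifying.
Take A(k)=5, B(k)=1, C(k)=k**3 + 9*k**2/2 + 41*k/8 + 33/16.
f must satisfy (5)·f(k+1) − (1)·f(k) = k**3 + 9*k**2/2 + 41*k/8 + 33/16.
deg f ≤ 3 (via 0,0,3).
Solve for f: f(k) = (4*k**3 + 3*k**2 - 2*k + 2)/16 (degree 3 ≤ 3).
Certificate R = B(k−1)f/C = (4*k**3 + 3*k**2 - 2*k + 2)/(16*k**3 + 72*k**2 + 82*k + 33) gives s_k = 5**k*(4*k**3 + 3*k**2 - 2*k + 2).
Verify: 5**k*(16*k**3 + 72*k**2 + 82*k + 33) matches t_k.
Evaluate: s_(n+1) = 5**(n + 1)*(4*n**3 + 15*n**2 + 16*n + 7); subtract s_(2) = 1050 ⇒ S(n) = 20*5**n*n**3 + 75*5**n*n**2 + 80*5**n*n + 35*5**n - 1050.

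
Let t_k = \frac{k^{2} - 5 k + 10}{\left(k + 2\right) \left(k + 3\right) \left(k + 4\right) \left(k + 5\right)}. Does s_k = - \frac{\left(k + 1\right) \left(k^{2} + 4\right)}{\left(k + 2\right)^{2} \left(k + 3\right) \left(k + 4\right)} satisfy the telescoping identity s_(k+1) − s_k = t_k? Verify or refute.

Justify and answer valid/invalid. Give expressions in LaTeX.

Invalid: residual \frac{2 \left(- k^{3} - k^{2} - 2 k - 20\right)}{k^{6} + 19 k^{5} + 147 k^{4} + 593 k^{3} + 1316 k^{2} + 1524 k + 720} ≠ 0.

s_(k+1) = -(k + 2)*((k + 1)**2 + 4)/((k + 3)**2*(k + 4)*(k + 5))
s_(k+1) − s_k = ((k + 1)*(k + 3)*(k + 5)*(k**2 + 4) - (k + 2)**3*((k + 1)**2 + 4))/((k + 2)**2*(k + 3)**2*(k + 4)*(k + 5))
(s_(k+1) − s_k) − t_k = 2*(-k**3 - k**2 - 2*k - 20)/(k**6 + 19*k**5 + 147*k**4 + 593*k**3 + 1316*k**2 + 1524*k + 720)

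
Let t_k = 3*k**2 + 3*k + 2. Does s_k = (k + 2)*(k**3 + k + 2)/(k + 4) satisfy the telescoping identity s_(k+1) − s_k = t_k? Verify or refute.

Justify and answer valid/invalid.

Invalid: residual 2*(-2*k**3 - 15*k**2 - 13*k - 6)/(k**2 + 9*k + 20) ≠ 0.

s_(k+1) = (k + 3)*(k + (k + 1)**3 + 3)/(k + 5)
s_(k+1) − s_k = (3*k**4 + 26*k**3 + 59*k**2 + 52*k + 28)/(k**2 + 9*k + 20)
(s_(k+1) − s_k) − t_k = 2*(-2*k**3 - 15*k**2 - 13*k - 6)/(k**2 + 9*k + 20)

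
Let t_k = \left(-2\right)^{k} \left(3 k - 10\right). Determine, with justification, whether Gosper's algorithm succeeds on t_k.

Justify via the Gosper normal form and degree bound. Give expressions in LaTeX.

Step 1: r(k) = 2*(7 - 3*k)/(3*k - 10).
Gosper form: A/B · C(k+1)/C(k) with A=-2, B=1, C=k - 10/3.
Set up (-2)·f(k+1) − (1)·f(k) − (k - 10/3) = 0.
Degrees (0,0,1) ⇒ d ≤ 1.
A polynomial solution: f(k) = -(k - 4)/3.
Certificate R = B(k−1)f/C = -(k - 4)/(3*k - 10) gives s_k = (-2)**k*(4 - k).
Check: Δs_k = (-2)**k*(3*k - 10). ✓

Yes. s_k = \left(-2\right)^{k} \left(4 - k\right).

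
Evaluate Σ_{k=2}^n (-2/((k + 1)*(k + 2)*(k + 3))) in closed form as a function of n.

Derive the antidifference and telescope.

Compute t_(k+1)/t_k: get (k + 1)/(k + 4).
A = k + 1, B = k + 4, C = 1.
Key eq: (k + 1)·f(k+1) = (k + 3)·f(k) + (1).
deg f ≤ 2 (via 1,1,0).
Coefficient equations give f(k) = k*(k + 3)/4.
R(k) = B(k−1)·f(k)/C(k) = k*(k + 3)**2/4; s_k = R·t_k = k*(-k - 3)/(2*(k + 1)*(k + 2)).
Check: Δs_k = -2/(k**3 + 6*k**2 + 11*k + 6). ✓
Σ_(k=2)^n t_k = s_(n+1) − s_(2) = ((-n**2 - 5*n - 4)/(2*(n**2 + 5*n + 6))) − (-5/12), i.e. (-n**2 - 5*n + 6)/(12*(n**2 + 5*n + 6)).

S(n) = (-n**2 - 5*n + 6)/(12*(n**2 + 5*n + 6))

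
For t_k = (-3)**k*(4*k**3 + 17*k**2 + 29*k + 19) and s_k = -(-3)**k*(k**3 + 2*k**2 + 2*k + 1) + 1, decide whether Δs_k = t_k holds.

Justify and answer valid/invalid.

s_(k+1) = 3*(-3)**k*(2*k + (k + 1)**3 + 2*(k + 1)**2 + 3) + 1
s_(k+1) − s_k = (-3)**k*(4*k**3 + 17*k**2 + 29*k + 19)
(s_(k+1) − s_k) − t_k = 0

valid (s_(k+1) − s_k reduces to t_k)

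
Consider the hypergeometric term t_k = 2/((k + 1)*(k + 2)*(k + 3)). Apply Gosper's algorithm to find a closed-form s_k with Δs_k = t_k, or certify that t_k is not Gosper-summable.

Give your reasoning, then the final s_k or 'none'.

s_k = k*(k + 3)/(2*(k + 1)*(k + 2))

The ratio is (k + 1)/(k + 4).
Gosper form: A/B · C(k+1)/C(k) with A=k + 1, B=k + 4, C=1.
Set up (k + 1)·f(k+1) − (k + 3)·f(k) − (1) = 0.
From deg A=1, deg B=1, deg C=0: d=2.
A polynomial solution: f(k) = k*(k + 3)/4.
Then R = B(k−1)f/C = k*(k + 3)**2/4, so s_k = R(k)·t_k = k*(k + 3)/(2*(k + 1)*(k + 2)).
Check: Δs_k = 2/(k**3 + 6*k**2 + 11*k + 6). ✓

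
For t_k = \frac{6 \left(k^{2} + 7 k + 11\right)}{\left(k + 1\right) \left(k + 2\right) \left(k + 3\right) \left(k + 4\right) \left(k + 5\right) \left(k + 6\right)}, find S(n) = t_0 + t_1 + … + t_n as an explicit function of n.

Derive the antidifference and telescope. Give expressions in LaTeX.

S(n) = \frac{2 \left(n^{3} + 12 n^{2} + 44 n + 33\right)}{15 \left(n^{3} + 12 n^{2} + 44 n + 48\right)}

Step 1: r(k) = (k + 1)*(7*k + (k + 1)**2 + 18)/((k + 7)*(k**2 + 7*k + 11)).
Factor: A=k + 1; B=k + 7; C=k**2 + 7*k + 11.
Need (k + 1)·f(k+1) − (k + 6)·f(k) = k**2 + 7*k + 11.
Degrees (1,1,2) ⇒ d ≤ 5.
Match coefficients ⇒ f(k) = k*(k + 2)*(k + 4)*(k**2 + 9*k + 23)/45.
Then R = B(k−1)f/C = k*(k + 2)*(k + 4)*(k + 6)*(k**2 + 9*k + 23)/(45*(k**2 + 7*k + 11)), so s_k = R(k)·t_k = 2*k*(k**2 + 9*k + 23)/(15*(k**3 + 9*k**2 + 23*k + 15)).
Verify: 6*(k**2 + 7*k + 11)/(k**6 + 21*k**5 + 175*k**4 + 735*k**3 + 1624*k**2 + 1764*k + 720) matches t_k.
Σ_(k=0)^n t_k = s_(n+1) − s_(0) = (2*(n**3 + 12*n**2 + 44*n + 33)/(15*(n**3 + 12*n**2 + 44*n + 48))) − (0), i.e. 2*(n**3 + 12*n**2 + 44*n + 33)/(15*(n**3 + 12*n**2 + 44*n + 48)).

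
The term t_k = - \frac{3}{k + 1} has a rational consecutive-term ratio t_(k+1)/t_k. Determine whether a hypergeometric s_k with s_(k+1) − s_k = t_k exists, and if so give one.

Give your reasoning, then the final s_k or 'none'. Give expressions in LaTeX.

not Gosper-summable; s_k does not exist

The ratio is (k + 1)/(k + 2).
Normal form (A,B,C) = (k + 1, k + 2, 1).
Key eq: (k + 1)·f(k+1) = (k + 1)·f(k) + (1).
Degrees (1,1,0) ⇒ d ≤ 0.
Generic f = c0 gives residual -1; -1 = 0 cannot hold, so t_k is not Gosper-summable.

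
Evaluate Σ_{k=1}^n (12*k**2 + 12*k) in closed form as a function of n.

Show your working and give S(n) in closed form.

r(k) = (k + 2)/k after simplifying.
A = 1, B = 1, C = k**2 + k.
Set up (1)·f(k+1) − (1)·f(k) − (k**2 + k) = 0.
d = 3 from the (0,0,2) case.
A polynomial solution: f(k) = k*(k - 1)*(k + 1)/3.
So s_k = (B(k−1)f/C)·t_k = ((k - 1)/3)·t_k = 4*k*(k**2 - 1).
s_(k+1) − s_k = 12*k*(k + 1) = t_k.
Evaluate: s_(n+1) = 4*n*(n**2 + 3*n + 2); subtract s_(1) = 0 ⇒ S(n) = 4*n*(n**2 + 3*n + 2).

S(n) = 4*n*(n**2 + 3*n + 2)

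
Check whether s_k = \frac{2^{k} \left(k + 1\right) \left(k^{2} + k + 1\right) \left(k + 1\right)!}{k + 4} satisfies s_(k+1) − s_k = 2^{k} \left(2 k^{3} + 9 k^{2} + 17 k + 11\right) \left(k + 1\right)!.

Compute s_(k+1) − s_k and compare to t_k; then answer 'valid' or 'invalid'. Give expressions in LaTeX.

s_(k+1) = 2**(k + 1)*(k + 2)*(k**2 + 3*k + 3)*factorial(k + 2)/(k + 5)
s_(k+1) − s_k = 2**k*(2*k**5 + 21*k**4 + 87*k**3 + 188*k**2 + 205*k + 91)*factorial(k + 1)/((k + 4)*(k + 5))
(s_(k+1) − s_k) − t_k = -3*2**k*(2*k**4 + 17*k**3 + 52*k**2 + 78*k + 43)*factorial(k + 1)/((k + 4)*(k + 5))

Invalid: residual - \frac{3 \cdot 2^{k} \left(2 k^{4} + 17 k^{3} + 52 k^{2} + 78 k + 43\right) \left(k + 1\right)!}{\left(k + 4\right) \left(k + 5\right)} ≠ 0.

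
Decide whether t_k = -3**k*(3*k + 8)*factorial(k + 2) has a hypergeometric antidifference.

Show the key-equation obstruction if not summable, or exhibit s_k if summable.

Step 1: r(k) = 3*(k + 3)*(3*k + 11)/(3*k + 8).
Take A(k)=3*k + 9, B(k)=1, C(k)=k + 8/3.
f must satisfy (3*k + 9)·f(k+1) − (1)·f(k) = k + 8/3.
Bound: deg f ≤ 0.
Match coefficients ⇒ f(k) = 1/3.
Then R = B(k−1)f/C = 1/(3*k + 8), so s_k = R(k)·t_k = -3**k*factorial(k + 2).
s_(k+1) − s_k = -3**k*(3*k + 8)*factorial(k + 2) = t_k.

Yes. s_k = -3**k*factorial(k + 2).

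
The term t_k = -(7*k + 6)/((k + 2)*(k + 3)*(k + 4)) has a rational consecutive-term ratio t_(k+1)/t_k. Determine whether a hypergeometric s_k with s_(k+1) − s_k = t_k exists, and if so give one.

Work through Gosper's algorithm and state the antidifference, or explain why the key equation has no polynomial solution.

s_k = k*(-5*k - 4)/(3*(k + 2)*(k + 3))

Ratio r(k) = (k + 2)*(7*k + 13)/((k + 5)*(7*k + 6)).
Factor: A=k + 2; B=k + 5; C=k + 6/7.
Solve (k + 2)·f(k+1) − (k + 4)·f(k) = k + 6/7.
From deg A=1, deg B=1, deg C=1: d=2.
Match coefficients ⇒ f(k) = k*(5*k + 4)/21.
So s_k = (B(k−1)f/C)·t_k = (k*(k + 4)*(5*k + 4)/(3*(7*k + 6)))·t_k = k*(-5*k - 4)/(3*(k + 2)*(k + 3)).
Check: Δs_k = (-7*k - 6)/(k**3 + 9*k**2 + 26*k + 24). ✓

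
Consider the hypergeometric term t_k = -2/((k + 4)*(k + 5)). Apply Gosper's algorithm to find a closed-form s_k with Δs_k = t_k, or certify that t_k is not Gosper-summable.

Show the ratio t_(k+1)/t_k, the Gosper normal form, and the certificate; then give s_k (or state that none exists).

Compute t_(k+1)/t_k: get (k + 4)/(k + 6).
Normal form (A,B,C) = (k + 4, k + 6, 1).
Need (k + 4)·f(k+1) − (k + 5)·f(k) = 1.
d = 1 from the (1,1,0) case.
Solving with deg f ≤ 1: f(k) = k/4.
Certificate R = B(k−1)f/C = k*(k + 5)/4 gives s_k = -k/(2*k + 8).
s_(k+1) − s_k = -2/(k**2 + 9*k + 20) = t_k.

s_k = -k/(2*k + 8)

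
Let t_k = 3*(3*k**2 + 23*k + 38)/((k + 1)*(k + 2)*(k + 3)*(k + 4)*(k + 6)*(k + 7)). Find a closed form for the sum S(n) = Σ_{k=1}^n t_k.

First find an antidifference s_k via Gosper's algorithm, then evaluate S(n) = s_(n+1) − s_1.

Step 1: r(k) = (k + 1)*(k + 6)*(23*k + 3*(k + 1)**2 + 61)/((k + 5)*(k + 8)*(3*k**2 + 23*k + 38)).
A = k + 1, B = k + 8, C = k**3 + 38*k**2/3 + 51*k + 190/3.
f must satisfy (k + 1)·f(k+1) − (k + 7)·f(k) = k**3 + 38*k**2/3 + 51*k + 190/3.
Bound: deg f ≤ 6.
Solve for f: f(k) = k*(k + 2)*(k + 4)*(k + 5)*(k**2 + 10*k + 27)/54 (degree 6 ≤ 6).
Certificate R = B(k−1)f/C = k*(k + 2)*(k + 4)*(k + 7)*(k**2 + 10*k + 27)/(18*(3*k**2 + 23*k + 38)) gives s_k = k*(k**2 + 10*k + 27)/(6*(k**3 + 10*k**2 + 27*k + 18)).
Check: Δs_k = 3*(3*k**2 + 23*k + 38)/(k**6 + 23*k**5 + 207*k**4 + 925*k**3 + 2144*k**2 + 2412*k + 1008). ✓
Σ_(k=1)^n t_k = s_(n+1) − s_(1) = ((n**3 + 13*n**2 + 50*n + 38)/(6*(n**3 + 13*n**2 + 50*n + 56))) − (19/168), i.e. 3*n*(n**2 + 13*n + 50)/(56*(n**3 + 13*n**2 + 50*n + 56)).

S(n) = 3*n*(n**2 + 13*n + 50)/(56*(n**3 + 13*n**2 + 50*n + 56))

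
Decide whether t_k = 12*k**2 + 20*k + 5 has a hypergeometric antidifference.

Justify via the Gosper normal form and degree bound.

Compute t_(k+1)/t_k: get (12*k**2 + 44*k + 37)/(12*k**2 + 20*k + 5).
Factor: A=1; B=1; C=k**2 + 5*k/3 + 5/12.
Solve (1)·f(k+1) − (1)·f(k) = k**2 + 5*k/3 + 5/12.
d = 3 from the (0,0,2) case.
Match coefficients ⇒ f(k) = k*(2*k - 1)*(2*k + 3)/12.
Then R = B(k−1)f/C = k*(2*k - 1)*(2*k + 3)/(12*k**2 + 20*k + 5), so s_k = R(k)·t_k = k*(4*k**2 + 4*k - 3).
Check: Δs_k = 12*k**2 + 20*k + 5. ✓

Yes. s_k = k*(4*k**2 + 4*k - 3).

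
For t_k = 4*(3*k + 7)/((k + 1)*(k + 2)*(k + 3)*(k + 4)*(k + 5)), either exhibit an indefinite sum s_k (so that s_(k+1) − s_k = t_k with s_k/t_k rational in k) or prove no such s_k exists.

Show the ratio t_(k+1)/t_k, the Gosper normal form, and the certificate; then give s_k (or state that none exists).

s_k = k*(k**2 + 8*k + 19)/(3*(k**3 + 8*k**2 + 19*k + 12))

t_(k+1)/t_k = (k + 1)*(3*k + 10)/((k + 6)*(3*k + 7)).
Normal form (A,B,C) = (k + 1, k + 6, k + 7/3).
Solve (k + 1)·f(k+1) − (k + 5)·f(k) = k + 7/3.
deg f ≤ 4 (via 1,1,1).
Match coefficients ⇒ f(k) = k*(k + 2)*(k**2 + 8*k + 19)/36.
Certificate R = B(k−1)f/C = k*(k + 2)*(k + 5)*(k**2 + 8*k + 19)/(12*(3*k + 7)) gives s_k = k*(k**2 + 8*k + 19)/(3*(k**3 + 8*k**2 + 19*k + 12)).
Verify: 4*(3*k + 7)/(k**5 + 15*k**4 + 85*k**3 + 225*k**2 + 274*k + 120) matches t_k.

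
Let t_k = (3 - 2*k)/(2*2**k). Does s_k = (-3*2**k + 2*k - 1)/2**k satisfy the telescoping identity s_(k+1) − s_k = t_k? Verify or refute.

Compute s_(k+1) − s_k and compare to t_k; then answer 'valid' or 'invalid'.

s_(k+1) = -3 + k/2**k + 1/(2*2**k)
s_(k+1) − s_k = (3 - 2*k)/(2*2**k)
(s_(k+1) − s_k) − t_k = 0

valid; difference matches t_k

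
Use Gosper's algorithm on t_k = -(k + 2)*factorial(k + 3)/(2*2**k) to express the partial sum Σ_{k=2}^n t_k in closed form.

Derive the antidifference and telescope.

S(n) = 30 - factorial(n + 4)/(2*2**n)

Compute t_(k+1)/t_k: get (k + 3)*(k + 4)/(2*(k + 2)).
A = k/2 + 2, B = 1, C = k + 2.
Solve (k/2 + 2)·f(k+1) − (1)·f(k) = k + 2.
Degrees (1,0,1) ⇒ d ≤ 0.
Solve for f: f(k) = 2 (degree 0 ≤ 0).
Get s_k = R·t_k = -factorial(k + 3)/2**k with R(k) = B(k−1)f(k)/C(k) = 2/(k + 2).
Check: Δs_k = -(k + 2)*factorial(k + 3)/(2*2**k). ✓
s_(n+1) = -2**(-n - 1)*factorial(n + 4) and s_(2) = -30, so S(n) = 30 - factorial(n + 4)/(2*2**n).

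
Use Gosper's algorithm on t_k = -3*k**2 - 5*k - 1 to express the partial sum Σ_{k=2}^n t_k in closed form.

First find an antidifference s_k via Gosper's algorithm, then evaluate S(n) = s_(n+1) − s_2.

S(n) = -n**3 - 4*n**2 - 4*n + 9

r(k) = (3*k**2 + 11*k + 9)/(3*k**2 + 5*k + 1) after simplifying.
A = 1, B = 1, C = k**2 + 5*k/3 + 1/3.
Need (1)·f(k+1) − (1)·f(k) = k**2 + 5*k/3 + 1/3.
deg f ≤ 3 (via 0,0,2).
A polynomial solution: f(k) = k*(k**2 + k - 1)/3.
Then R = B(k−1)f/C = k*(k**2 + k - 1)/(3*k**2 + 5*k + 1), so s_k = R(k)·t_k = k*(-k**2 - k + 1).
Check: Δs_k = -3*k**2 - 5*k - 1. ✓
Σ_(k=2)^n t_k = s_(n+1) − s_(2) = (-n**3 - 4*n**2 - 4*n - 1) − (-10), i.e. -n**3 - 4*n**2 - 4*n + 9.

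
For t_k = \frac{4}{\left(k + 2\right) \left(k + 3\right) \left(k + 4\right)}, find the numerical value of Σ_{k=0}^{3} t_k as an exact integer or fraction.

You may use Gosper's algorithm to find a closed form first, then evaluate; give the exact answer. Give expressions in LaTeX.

The ratio is (k + 2)/(k + 5).
Factor: A=k + 2; B=k + 5; C=1.
Set up (k + 2)·f(k+1) − (k + 4)·f(k) − (1) = 0.
From deg A=1, deg B=1, deg C=0: d=2.
Coefficient equations give f(k) = k*(k + 5)/12.
Then R = B(k−1)f/C = k*(k + 4)*(k + 5)/12, so s_k = R(k)·t_k = k*(k + 5)/(3*(k + 2)*(k + 3)).
s_(k+1) − s_k = 4/(k**3 + 9*k**2 + 26*k + 24) = t_k.
Σ_(k=0)^(3) t_k = s_(4) − s_(0) = 2/7 − (0) = 2/7.

Σ = 2/7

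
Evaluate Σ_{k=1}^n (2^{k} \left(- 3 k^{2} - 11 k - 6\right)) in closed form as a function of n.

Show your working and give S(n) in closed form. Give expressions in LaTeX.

r(k) = 2*(3*k**2 + 17*k + 20)/(3*k**2 + 11*k + 6) after simplifying.
Gosper form: A/B · C(k+1)/C(k) with A=2, B=1, C=k**2 + 11*k/3 + 2.
Set up (2)·f(k+1) − (1)·f(k) − (k**2 + 11*k/3 + 2) = 0.
d = 2 from the (0,0,2) case.
Solve for f: f(k) = (3*k**2 - k + 2)/3 (degree 2 ≤ 2).
R(k) = B(k−1)·f(k)/C(k) = (3*k**2 - k + 2)/((k + 3)*(3*k + 2)); s_k = R·t_k = 2**k*(-3*k**2 + k - 2).
s_(k+1) − s_k = 2**k*(-3*k**2 - 11*k - 6) = t_k.
s_(n+1) = 2**(n + 1)*(-3*n**2 - 5*n - 4) and s_(1) = -8, so S(n) = -6*2**n*n**2 - 10*2**n*n - 8*2**n + 8.

S(n) = - 6 \cdot 2^{n} n^{2} - 10 \cdot 2^{n} n - 8 \cdot 2^{n} + 8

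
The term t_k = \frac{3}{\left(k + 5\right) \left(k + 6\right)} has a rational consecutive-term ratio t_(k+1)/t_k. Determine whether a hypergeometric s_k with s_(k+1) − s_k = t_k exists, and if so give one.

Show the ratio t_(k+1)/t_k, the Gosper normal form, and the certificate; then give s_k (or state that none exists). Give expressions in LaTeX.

Compute t_(k+1)/t_k: get (k + 5)/(k + 7).
Factor: A=k + 5; B=k + 7; C=1.
Solve (k + 5)·f(k+1) − (k + 6)·f(k) = 1.
From deg A=1, deg B=1, deg C=0: d=1.
Coefficient equations give f(k) = k/5.
Then R = B(k−1)f/C = k*(k + 6)/5, so s_k = R(k)·t_k = 3*k/(5*(k + 5)).
s_(k+1) − s_k = 3/(k**2 + 11*k + 30) = t_k.

s_k = \frac{3 k}{5 \left(k + 5\right)}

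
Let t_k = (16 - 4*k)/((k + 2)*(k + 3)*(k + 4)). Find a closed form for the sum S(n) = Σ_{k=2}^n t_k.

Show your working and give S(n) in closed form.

S(n) = (-n**2 + 13*n - 12)/(5*(n**2 + 7*n + 12))

t_(k+1)/t_k = (k - 3)*(k + 2)/((k - 4)*(k + 5)).
A = k + 2, B = k + 5, C = k - 4.
Need (k + 2)·f(k+1) − (k + 4)·f(k) = k - 4.
Degrees (1,1,1) ⇒ d ≤ 2.
A polynomial solution: f(k) = -k*(k + 11)/6.
Certificate R = B(k−1)f/C = -k*(k + 4)*(k + 11)/(6*(k - 4)) gives s_k = 2*k*(k + 11)/(3*(k + 2)*(k + 3)).
Δs = 4*(4 - k)/(k**3 + 9*k**2 + 26*k + 24), as required.
Σ_(k=2)^n t_k = s_(n+1) − s_(2) = (2*(n**2 + 13*n + 12)/(3*(n**2 + 7*n + 12))) − (13/15), i.e. (-n**2 + 13*n - 12)/(5*(n**2 + 7*n + 12)).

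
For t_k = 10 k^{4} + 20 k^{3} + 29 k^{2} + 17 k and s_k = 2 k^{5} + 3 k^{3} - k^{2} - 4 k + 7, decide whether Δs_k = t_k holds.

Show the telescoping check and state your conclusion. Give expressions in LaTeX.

s_(k+1) = -4*k + 2*(k + 1)**5 + 3*(k + 1)**3 - (k + 1)**2 + 3
s_(k+1) − s_k = k*(10*k**3 + 20*k**2 + 29*k + 17)
(s_(k+1) − s_k) − t_k = 0

Valid: the claim telescopes to t_k.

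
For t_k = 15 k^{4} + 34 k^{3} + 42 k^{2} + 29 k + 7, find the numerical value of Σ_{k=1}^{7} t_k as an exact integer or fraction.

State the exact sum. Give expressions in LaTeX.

Σ = 103537

t_(k+1)/t_k = (15*k**4 + 94*k**3 + 234*k**2 + 275*k + 127)/(15*k**4 + 34*k**3 + 42*k**2 + 29*k + 7).
Factor: A=1; B=1; C=k**4 + 34*k**3/15 + 14*k**2/5 + 29*k/15 + 7/15.
Key eq: (1)·f(k+1) = (1)·f(k) + (k**4 + 34*k**3/15 + 14*k**2/5 + 29*k/15 + 7/15).
deg f ≤ 5 (via 0,0,4).
Solving with deg f ≤ 5: f(k) = k*(3*k**4 + k**3 + 2*k**2 + 2*k - 1)/15.
Then R = B(k−1)f/C = k*(3*k**4 + k**3 + 2*k**2 + 2*k - 1)/(15*k**4 + 34*k**3 + 42*k**2 + 29*k + 7), so s_k = R(k)·t_k = k*(3*k**4 + k**3 + 2*k**2 + 2*k - 1).
Verify: 15*k**4 + 34*k**3 + 42*k**2 + 29*k + 7 matches t_k.
Sum = s_(8) − s_(1); s_(8) = 103544, s_(1) = 7 ⇒ 103537.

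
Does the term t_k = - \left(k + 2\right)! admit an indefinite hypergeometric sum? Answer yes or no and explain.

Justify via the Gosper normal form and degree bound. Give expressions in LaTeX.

No — negative degree bound, so no certificate f.

Compute t_(k+1)/t_k: get k + 3.
Normal form (A,B,C) = (k + 3, 1, 1).
Key eq: (k + 3)·f(k+1) = (1)·f(k) + (1).
d = -1 from the (1,0,0) case.
deg f ≤ -1 is impossible — no certificate.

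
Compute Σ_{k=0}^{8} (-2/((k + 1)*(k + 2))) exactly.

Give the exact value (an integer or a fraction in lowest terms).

Σ = -9/5

Ratio r(k) = (k + 1)/(k + 3).
Take A(k)=k + 1, B(k)=k + 3, C(k)=1.
f must satisfy (k + 1)·f(k+1) − (k + 2)·f(k) = 1.
Bound: deg f ≤ 1.
Match coefficients ⇒ f(k) = k.
So s_k = (B(k−1)f/C)·t_k = (k*(k + 2))·t_k = -2*k/(k + 1).
Check: Δs_k = -2/(k**2 + 3*k + 2). ✓
Sum = s_(9) − s_(0); s_(9) = -9/5, s_(0) = 0 ⇒ -9/5.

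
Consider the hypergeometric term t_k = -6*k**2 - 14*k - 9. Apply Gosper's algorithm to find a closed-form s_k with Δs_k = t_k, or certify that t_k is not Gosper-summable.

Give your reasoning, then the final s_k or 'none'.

s_k = k*(-2*k**2 - 4*k - 3)

r(k) = (6*k**2 + 26*k + 29)/(6*k**2 + 14*k + 9) after simplifying.
So A=1 and B=1, with C=k**2 + 7*k/3 + 3/2.
Key eq: (1)·f(k+1) = (1)·f(k) + (k**2 + 7*k/3 + 3/2).
Degrees (0,0,2) ⇒ d ≤ 3.
A polynomial solution: f(k) = k*(2*k**2 + 4*k + 3)/6.
Then R = B(k−1)f/C = k*(2*k**2 + 4*k + 3)/(6*k**2 + 14*k + 9), so s_k = R(k)·t_k = k*(-2*k**2 - 4*k - 3).
Verify: -6*k**2 - 14*k - 9 matches t_k.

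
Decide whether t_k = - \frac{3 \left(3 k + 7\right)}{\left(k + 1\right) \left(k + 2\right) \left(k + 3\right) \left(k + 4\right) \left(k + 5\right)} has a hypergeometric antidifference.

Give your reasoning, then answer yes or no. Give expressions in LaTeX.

Yes. s_k = \frac{k \left(- k^{2} - 8 k - 19\right)}{4 \left(k^{3} + 8 k^{2} + 19 k + 12\right)}.

r(k) = (k + 1)*(3*k + 10)/((k + 6)*(3*k + 7)) after simplifying.
Normal form (A,B,C) = (k + 1, k + 6, k + 7/3).
Set up (k + 1)·f(k+1) − (k + 5)·f(k) − (k + 7/3) = 0.
Degrees (1,1,1) ⇒ d ≤ 4.
Solving with deg f ≤ 4: f(k) = k*(k + 2)*(k**2 + 8*k + 19)/36.
R(k) = B(k−1)·f(k)/C(k) = k*(k + 2)*(k + 5)*(k**2 + 8*k + 19)/(12*(3*k + 7)); s_k = R·t_k = k*(-k**2 - 8*k - 19)/(4*(k**3 + 8*k**2 + 19*k + 12)).
Verify: 3*(-3*k - 7)/(k**5 + 15*k**4 + 85*k**3 + 225*k**2 + 274*k + 120) matches t_k.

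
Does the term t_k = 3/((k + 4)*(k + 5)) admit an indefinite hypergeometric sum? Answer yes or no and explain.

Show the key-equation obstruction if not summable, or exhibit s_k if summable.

Yes. s_k = 3*k/(4*(k + 4)).

Ratio r(k) = (k + 4)/(k + 6).
So A=k + 4 and B=k + 6, with C=1.
Key eq: (k + 4)·f(k+1) = (k + 5)·f(k) + (1).
d = 1 from the (1,1,0) case.
Match coefficients ⇒ f(k) = k/4.
Then R = B(k−1)f/C = k*(k + 5)/4, so s_k = R(k)·t_k = 3*k/(4*(k + 4)).
Check: Δs_k = 3/(k**2 + 9*k + 20). ✓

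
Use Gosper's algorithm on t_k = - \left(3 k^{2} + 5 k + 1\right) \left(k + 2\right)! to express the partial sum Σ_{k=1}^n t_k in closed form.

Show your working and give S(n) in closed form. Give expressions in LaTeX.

t_(k+1)/t_k = (k + 3)*(5*k + 3*(k + 1)**2 + 6)/(3*k**2 + 5*k + 1).
A = k + 3, B = 1, C = k**2 + 5*k/3 + 1/3.
Need (k + 3)·f(k+1) − (1)·f(k) = k**2 + 5*k/3 + 1/3.
d = 1 from the (1,0,2) case.
Match coefficients ⇒ f(k) = (3*k - 4)/3.
Certificate R = B(k−1)f/C = (3*k - 4)/(3*k**2 + 5*k + 1) gives s_k = -(3*k - 4)*factorial(k + 2).
s_(k+1) − s_k = -(3*k**2 + 5*k + 1)*factorial(k + 2) = t_k.
Telescope: S(n) = s_(n+1) − s_(1) = -(3*n - 1)*factorial(n + 3) − (6) = -3*n*factorial(n + 3) + factorial(n + 3) - 6.

S(n) = - 3 n \left(n + 3\right)! + \left(n + 3\right)! - 6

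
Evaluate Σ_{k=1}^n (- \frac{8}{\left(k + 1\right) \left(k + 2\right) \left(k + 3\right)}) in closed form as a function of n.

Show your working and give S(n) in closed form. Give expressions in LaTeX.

Ratio r(k) = (k + 1)/(k + 4).
A = k + 1, B = k + 4, C = 1.
Set up (k + 1)·f(k+1) − (k + 3)·f(k) − (1) = 0.
Degrees (1,1,0) ⇒ d ≤ 2.
Match coefficients ⇒ f(k) = k*(k + 3)/4.
R(k) = B(k−1)·f(k)/C(k) = k*(k + 3)**2/4; s_k = R·t_k = 2*k*(-k - 3)/((k + 1)*(k + 2)).
Verify: -8/(k**3 + 6*k**2 + 11*k + 6) matches t_k.
s_(n+1) = 2*(-n**2 - 5*n - 4)/(n**2 + 5*n + 6) and s_(1) = -4/3, so S(n) = 2*n*(-n - 5)/(3*(n**2 + 5*n + 6)).

S(n) = \frac{2 n \left(- n - 5\right)}{3 \left(n^{2} + 5 n + 6\right)}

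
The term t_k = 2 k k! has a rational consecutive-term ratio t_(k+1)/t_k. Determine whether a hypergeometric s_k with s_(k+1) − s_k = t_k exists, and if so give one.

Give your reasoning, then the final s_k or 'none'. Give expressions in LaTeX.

s_k = 2 k!

t_(k+1)/t_k = (k + 1)**2/k.
So A=k + 1 and B=1, with C=k.
Key eq: (k + 1)·f(k+1) = (1)·f(k) + (k).
Degrees (1,0,1) ⇒ d ≤ 0.
Solve for f: f(k) = 1 (degree 0 ≤ 0).
R(k) = B(k−1)·f(k)/C(k) = 1/k; s_k = R·t_k = 2*factorial(k).
s_(k+1) − s_k = 2*k*factorial(k) = t_k.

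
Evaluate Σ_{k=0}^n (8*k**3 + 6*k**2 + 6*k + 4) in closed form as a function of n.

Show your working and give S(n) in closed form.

Step 1: r(k) = (4*k**3 + 15*k**2 + 21*k + 12)/(4*k**3 + 3*k**2 + 3*k + 2).
Factor: A=1; B=1; C=k**3 + 3*k**2/4 + 3*k/4 + 1/2.
Need (1)·f(k+1) − (1)·f(k) = k**3 + 3*k**2/4 + 3*k/4 + 1/2.
Degrees (0,0,3) ⇒ d ≤ 4.
Solving with deg f ≤ 4: f(k) = k*(k**3 - k**2 + k + 1)/4.
So s_k = (B(k−1)f/C)·t_k = (k*(k**3 - k**2 + k + 1)/(4*k**3 + 3*k**2 + 3*k + 2))·t_k = 2*k*(k**3 - k**2 + k + 1).
Verify: 8*k**3 + 6*k**2 + 6*k + 4 matches t_k.
s_(n+1) = 2*n**4 + 6*n**3 + 8*n**2 + 8*n + 4 and s_(0) = 0, so S(n) = 2*n**4 + 6*n**3 + 8*n**2 + 8*n + 4.

S(n) = 2*n**4 + 6*n**3 + 8*n**2 + 8*n + 4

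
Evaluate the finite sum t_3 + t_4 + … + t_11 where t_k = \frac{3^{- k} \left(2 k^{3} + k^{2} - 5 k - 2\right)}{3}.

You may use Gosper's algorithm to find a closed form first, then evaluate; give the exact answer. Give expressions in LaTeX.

t_(k+1)/t_k = (2*k**3 + 7*k**2 + 3*k - 4)/(3*(2*k**3 + k**2 - 5*k - 2)).
Factor: A=1/3; B=1; C=k**3 + k**2/2 - 5*k/2 - 1.
f must satisfy (1/3)·f(k+1) − (1)·f(k) = k**3 + k**2/2 - 5*k/2 - 1.
deg f ≤ 3 (via 0,0,3).
Coefficient equations give f(k) = -3*(k**3 + 2*k**2 + k + 1)/2.
Then R = B(k−1)f/C = -3*(k**3 + 2*k**2 + k + 1)/(2*k**3 + k**2 - 5*k - 2), so s_k = R(k)·t_k = (-k**3 - 2*k**2 - k - 1)/3**k.
Verify: (2*k**3 + k**2 - 5*k - 2)/(3*3**k) matches t_k.
Σ_(k=3)^(11) t_k = s_(12) − s_(3) = -2029/531441 − (-49/27) = 962438/531441.

Σ = 962438/531441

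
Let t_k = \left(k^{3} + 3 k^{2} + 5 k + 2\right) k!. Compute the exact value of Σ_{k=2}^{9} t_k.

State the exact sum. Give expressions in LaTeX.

Σ = 402796786

r(k) = (k**4 + 7*k**3 + 20*k**2 + 25*k + 11)/(k**3 + 3*k**2 + 5*k + 2) after simplifying.
So A=k + 1 and B=1, with C=k**3 + 3*k**2 + 5*k + 2.
Solve (k + 1)·f(k+1) − (1)·f(k) = k**3 + 3*k**2 + 5*k + 2.
Degrees (1,0,3) ⇒ d ≤ 2.
Solve for f: f(k) = k**2 + k + 1 (degree 2 ≤ 2).
So s_k = (B(k−1)f/C)·t_k = ((k**2 + k + 1)/(k**3 + 3*k**2 + 5*k + 2))·t_k = (k**2 + k + 1)*factorial(k).
Verify: (k**3 + 3*k**2 + 5*k + 2)*factorial(k) matches t_k.
Σ_(k=2)^(9) t_k = s_(10) − s_(2) = 402796800 − (14) = 402796786.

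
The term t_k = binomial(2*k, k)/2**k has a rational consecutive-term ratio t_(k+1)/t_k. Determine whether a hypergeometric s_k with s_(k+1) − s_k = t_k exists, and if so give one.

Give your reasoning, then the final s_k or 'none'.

no hypergeometric antidifference exists

Compute t_(k+1)/t_k: get (2*k + 1)/(k + 1).
Normal form (A,B,C) = (2*k + 1, k + 1, 1).
Set up (2*k + 1)·f(k+1) − (k)·f(k) − (1) = 0.
From deg A=1, deg B=1, deg C=0: d=-1.
Bound -1 < 0, so the key equation has no polynomial solution.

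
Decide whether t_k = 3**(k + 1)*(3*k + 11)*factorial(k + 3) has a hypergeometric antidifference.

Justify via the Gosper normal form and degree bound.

Yes. s_k = 3**(k + 1)*factorial(k + 3).

Step 1: r(k) = 3*(k + 4)*(3*k + 14)/(3*k + 11).
Gosper form: A/B · C(k+1)/C(k) with A=3*k + 12, B=1, C=k + 11/3.
Set up (3*k + 12)·f(k+1) − (1)·f(k) − (k + 11/3) = 0.
Degrees (1,0,1) ⇒ d ≤ 0.
Solve for f: f(k) = 1/3 (degree 0 ≤ 0).
R(k) = B(k−1)·f(k)/C(k) = 1/(3*k + 11); s_k = R·t_k = 3**(k + 1)*factorial(k + 3).
Check: Δs_k = 3**(k + 1)*(3*k + 11)*factorial(k + 3). ✓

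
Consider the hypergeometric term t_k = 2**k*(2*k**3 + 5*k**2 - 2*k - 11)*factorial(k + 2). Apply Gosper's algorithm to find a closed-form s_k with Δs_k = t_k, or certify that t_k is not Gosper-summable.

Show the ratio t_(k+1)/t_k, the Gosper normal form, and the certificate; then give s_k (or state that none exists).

s_k = 2**k*(k**2 - 2*k - 1)*factorial(k + 2)

t_(k+1)/t_k = 2*(2*k**4 + 17*k**3 + 47*k**2 + 36*k - 18)/(2*k**3 + 5*k**2 - 2*k - 11).
Factor: A=2*k + 6; B=1; C=k**3 + 5*k**2/2 - k - 11/2.
Solve (2*k + 6)·f(k+1) − (1)·f(k) = k**3 + 5*k**2/2 - k - 11/2.
d = 2 from the (1,0,3) case.
Match coefficients ⇒ f(k) = (k**2 - 2*k - 1)/2.
Then R = B(k−1)f/C = (k**2 - 2*k - 1)/(2*k**3 + 5*k**2 - 2*k - 11), so s_k = R(k)·t_k = 2**k*(k**2 - 2*k - 1)*factorial(k + 2).
Check: Δs_k = 2**k*(2*k**3 + 5*k**2 - 2*k - 11)*factorial(k + 2). ✓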